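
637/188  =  3 + 73/188 =3.39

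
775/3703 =775/3703= 0.21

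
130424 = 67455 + 62969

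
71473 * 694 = 49602262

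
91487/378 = 91487/378 = 242.03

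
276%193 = 83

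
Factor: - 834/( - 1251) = 2^1*3^( - 1 )=   2/3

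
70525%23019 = 1468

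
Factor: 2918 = 2^1*1459^1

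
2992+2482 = 5474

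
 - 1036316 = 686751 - 1723067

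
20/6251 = 20/6251 = 0.00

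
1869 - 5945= - 4076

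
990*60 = 59400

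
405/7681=405/7681 = 0.05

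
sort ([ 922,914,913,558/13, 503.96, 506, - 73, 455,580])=[  -  73,  558/13, 455, 503.96, 506 , 580,913 , 914, 922]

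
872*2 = 1744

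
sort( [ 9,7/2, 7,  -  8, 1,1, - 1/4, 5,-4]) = [ -8,-4,-1/4,1, 1, 7/2, 5,7, 9 ]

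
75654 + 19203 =94857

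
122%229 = 122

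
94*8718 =819492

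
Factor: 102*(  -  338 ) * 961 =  - 33131436= -  2^2 * 3^1 * 13^2*17^1*31^2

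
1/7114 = 1/7114 = 0.00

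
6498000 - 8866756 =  - 2368756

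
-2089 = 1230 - 3319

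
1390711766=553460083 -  - 837251683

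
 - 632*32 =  - 20224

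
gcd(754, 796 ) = 2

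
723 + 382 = 1105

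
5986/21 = 285 + 1/21 = 285.05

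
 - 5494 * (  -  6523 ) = 35837362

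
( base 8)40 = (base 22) 1A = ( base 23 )19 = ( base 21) 1b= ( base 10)32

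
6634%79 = 77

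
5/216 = 5/216 = 0.02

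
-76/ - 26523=76/26523 = 0.00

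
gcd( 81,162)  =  81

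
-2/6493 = -1 +6491/6493 = - 0.00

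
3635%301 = 23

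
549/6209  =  549/6209 = 0.09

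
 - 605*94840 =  - 57378200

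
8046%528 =126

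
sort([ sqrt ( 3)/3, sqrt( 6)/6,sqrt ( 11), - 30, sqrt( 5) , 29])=[ - 30, sqrt( 6)/6,sqrt( 3 ) /3, sqrt( 5),sqrt(11),  29]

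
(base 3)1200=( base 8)55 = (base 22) 21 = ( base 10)45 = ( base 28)1h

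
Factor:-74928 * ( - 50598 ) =3791206944 = 2^5*3^4*7^1*223^1 * 937^1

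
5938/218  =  2969/109=27.24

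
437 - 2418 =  - 1981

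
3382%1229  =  924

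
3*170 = 510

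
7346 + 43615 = 50961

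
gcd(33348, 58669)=1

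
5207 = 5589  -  382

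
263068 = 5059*52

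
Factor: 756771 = 3^1*149^1*1693^1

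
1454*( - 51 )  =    -  74154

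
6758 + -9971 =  - 3213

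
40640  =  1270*32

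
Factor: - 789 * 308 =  - 243012 = - 2^2*3^1*7^1*11^1*263^1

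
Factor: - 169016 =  - 2^3*37^1*571^1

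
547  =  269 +278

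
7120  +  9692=16812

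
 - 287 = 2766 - 3053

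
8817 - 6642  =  2175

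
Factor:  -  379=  - 379^1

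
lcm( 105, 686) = 10290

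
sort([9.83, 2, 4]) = [ 2,4,  9.83]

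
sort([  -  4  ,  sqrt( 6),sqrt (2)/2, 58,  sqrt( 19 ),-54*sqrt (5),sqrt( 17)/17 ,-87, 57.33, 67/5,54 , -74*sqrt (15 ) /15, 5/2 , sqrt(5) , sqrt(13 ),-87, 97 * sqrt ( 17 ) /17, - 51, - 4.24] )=[ - 54*sqrt( 5),-87,  -  87,-51,-74*sqrt(15)/15 , - 4.24, - 4,sqrt ( 17 ) /17,sqrt(2)/2 , sqrt( 5 ), sqrt( 6) , 5/2,  sqrt( 13 ) , sqrt( 19 ),67/5,  97 * sqrt( 17 )/17 , 54,57.33, 58 ] 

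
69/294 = 23/98 =0.23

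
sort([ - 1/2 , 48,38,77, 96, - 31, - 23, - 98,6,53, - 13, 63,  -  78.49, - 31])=[-98, - 78.49,-31, - 31, - 23, - 13, - 1/2,  6, 38,48, 53,63,77,  96] 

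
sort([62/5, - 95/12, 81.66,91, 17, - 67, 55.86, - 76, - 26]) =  [- 76, -67 , - 26,  -  95/12, 62/5, 17, 55.86,81.66, 91] 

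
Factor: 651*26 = 16926=2^1 *3^1*7^1 *13^1*31^1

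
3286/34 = 1643/17 = 96.65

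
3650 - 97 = 3553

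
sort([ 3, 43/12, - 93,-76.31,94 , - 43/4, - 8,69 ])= [  -  93,- 76.31, - 43/4, - 8 , 3, 43/12,69, 94]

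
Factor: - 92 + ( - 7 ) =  - 99 = - 3^2*11^1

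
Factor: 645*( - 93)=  - 3^2*5^1*31^1 * 43^1 = - 59985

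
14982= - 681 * ( - 22 )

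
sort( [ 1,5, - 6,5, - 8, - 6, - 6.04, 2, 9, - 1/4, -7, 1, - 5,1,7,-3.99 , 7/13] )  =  [ - 8 , - 7, -6.04 , - 6, - 6,  -  5,-3.99, - 1/4,7/13, 1, 1, 1, 2,5,5, 7,9 ]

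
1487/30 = 49  +  17/30  =  49.57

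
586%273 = 40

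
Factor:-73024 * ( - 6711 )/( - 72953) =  - 490064064/72953=   - 2^6  *3^1*7^1*163^1 *2237^1*72953^( - 1)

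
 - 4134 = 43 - 4177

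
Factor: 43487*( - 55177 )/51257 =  - 2399482199/51257= - 23^1*2399^1*43487^1 * 51257^( -1)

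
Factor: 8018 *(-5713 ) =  - 2^1*19^1 * 29^1*197^1*211^1 = - 45806834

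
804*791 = 635964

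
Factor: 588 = 2^2*3^1*7^2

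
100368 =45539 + 54829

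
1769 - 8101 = -6332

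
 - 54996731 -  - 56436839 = 1440108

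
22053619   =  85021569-62967950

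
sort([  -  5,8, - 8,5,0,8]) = [ - 8,-5 , 0,5,8,  8 ]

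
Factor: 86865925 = 5^2*97^1*113^1*317^1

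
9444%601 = 429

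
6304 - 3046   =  3258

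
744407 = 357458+386949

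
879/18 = 293/6 = 48.83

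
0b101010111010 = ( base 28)3e2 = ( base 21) 64G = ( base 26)41g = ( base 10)2746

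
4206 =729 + 3477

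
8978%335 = 268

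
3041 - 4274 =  - 1233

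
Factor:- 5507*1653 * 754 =-6863715534 = -  2^1*3^1*13^1*19^1*29^2*5507^1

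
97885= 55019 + 42866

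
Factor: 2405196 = 2^2*3^2*71^1*941^1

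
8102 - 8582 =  - 480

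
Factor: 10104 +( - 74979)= - 64875 = - 3^1*5^3*173^1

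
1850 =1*1850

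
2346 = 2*1173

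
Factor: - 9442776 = -2^3*3^1*7^1*56207^1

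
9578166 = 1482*6463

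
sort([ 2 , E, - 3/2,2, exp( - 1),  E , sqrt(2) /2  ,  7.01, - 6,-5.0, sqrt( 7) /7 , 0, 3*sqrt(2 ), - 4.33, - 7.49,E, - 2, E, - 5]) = [-7.49,-6,  -  5.0, - 5, - 4.33, - 2, - 3/2, 0,exp( - 1 ),sqrt ( 7) /7,sqrt( 2)/2,2,2,  E,E,E,E, 3 * sqrt (2), 7.01 ]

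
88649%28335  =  3644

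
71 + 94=165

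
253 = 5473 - 5220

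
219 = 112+107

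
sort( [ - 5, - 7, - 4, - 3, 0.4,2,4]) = [ - 7, - 5,-4, - 3  ,  0.4,2,4 ] 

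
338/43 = 7  +  37/43  =  7.86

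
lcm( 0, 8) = 0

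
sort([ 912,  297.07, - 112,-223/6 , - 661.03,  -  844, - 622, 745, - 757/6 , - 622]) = [  -  844,  -  661.03,- 622,  -  622,  -  757/6, -112,-223/6, 297.07, 745, 912]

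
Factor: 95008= 2^5*2969^1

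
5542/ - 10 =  - 2771/5= - 554.20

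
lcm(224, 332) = 18592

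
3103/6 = 3103/6=517.17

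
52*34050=1770600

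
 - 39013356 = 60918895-99932251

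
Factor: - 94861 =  - 13^1*7297^1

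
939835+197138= 1136973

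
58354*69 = 4026426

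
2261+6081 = 8342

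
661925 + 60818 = 722743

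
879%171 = 24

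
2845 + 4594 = 7439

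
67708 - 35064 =32644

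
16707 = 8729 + 7978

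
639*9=5751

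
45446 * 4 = 181784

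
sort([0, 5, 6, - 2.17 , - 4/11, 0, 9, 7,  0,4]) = [ - 2.17, - 4/11 , 0,0,0, 4, 5,6,7,  9] 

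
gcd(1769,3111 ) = 61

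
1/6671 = 1/6671 =0.00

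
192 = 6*32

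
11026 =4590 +6436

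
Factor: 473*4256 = 2013088 = 2^5*7^1* 11^1*19^1 *43^1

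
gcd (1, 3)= 1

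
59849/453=132 + 53/453 = 132.12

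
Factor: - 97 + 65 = -2^5 = - 32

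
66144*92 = 6085248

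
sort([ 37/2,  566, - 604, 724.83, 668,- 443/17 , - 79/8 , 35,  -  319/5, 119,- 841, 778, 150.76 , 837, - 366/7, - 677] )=[-841, - 677, - 604,-319/5, - 366/7, - 443/17, - 79/8, 37/2, 35, 119 , 150.76,566, 668,  724.83, 778, 837]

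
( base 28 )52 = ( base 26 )5c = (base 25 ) 5h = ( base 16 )8e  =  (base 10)142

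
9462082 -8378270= 1083812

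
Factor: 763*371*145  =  41045585=5^1 * 7^2*29^1 * 53^1*109^1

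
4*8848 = 35392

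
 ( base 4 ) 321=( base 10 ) 57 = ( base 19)30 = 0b111001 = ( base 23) 2B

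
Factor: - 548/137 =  - 4 = - 2^2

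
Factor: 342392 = 2^3*127^1*337^1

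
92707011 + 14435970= 107142981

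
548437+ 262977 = 811414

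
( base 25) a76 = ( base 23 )C3E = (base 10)6431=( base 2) 1100100011111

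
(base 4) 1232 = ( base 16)6E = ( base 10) 110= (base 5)420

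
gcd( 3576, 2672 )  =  8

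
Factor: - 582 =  -2^1*3^1 * 97^1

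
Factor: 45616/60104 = 5702/7513 = 2^1*11^(- 1 ) * 683^( -1 )*2851^1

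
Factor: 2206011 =3^1*735337^1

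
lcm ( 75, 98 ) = 7350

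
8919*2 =17838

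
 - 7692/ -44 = 174 + 9/11 = 174.82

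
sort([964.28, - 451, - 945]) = [ - 945, - 451, 964.28] 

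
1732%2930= 1732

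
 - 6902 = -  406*17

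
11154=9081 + 2073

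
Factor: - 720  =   - 2^4 * 3^2 * 5^1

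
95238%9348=1758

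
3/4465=3/4465 = 0.00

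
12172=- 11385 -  - 23557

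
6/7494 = 1/1249 = 0.00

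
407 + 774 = 1181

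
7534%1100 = 934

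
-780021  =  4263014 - 5043035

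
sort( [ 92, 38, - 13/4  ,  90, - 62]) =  [ - 62, - 13/4, 38  ,  90,92]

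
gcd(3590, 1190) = 10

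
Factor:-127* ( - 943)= 23^1*41^1*127^1 = 119761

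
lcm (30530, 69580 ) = 2991940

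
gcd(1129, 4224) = 1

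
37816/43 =37816/43 = 879.44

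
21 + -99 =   -  78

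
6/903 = 2/301 = 0.01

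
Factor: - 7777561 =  - 11^1*61^1*67^1*  173^1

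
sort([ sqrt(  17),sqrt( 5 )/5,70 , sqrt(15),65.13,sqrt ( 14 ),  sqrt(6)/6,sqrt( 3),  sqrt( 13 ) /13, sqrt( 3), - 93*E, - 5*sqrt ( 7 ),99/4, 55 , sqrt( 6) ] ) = [ - 93*E,-5 * sqrt( 7), sqrt( 13 )/13, sqrt( 6)/6, sqrt( 5)/5, sqrt( 3 ),sqrt (3),sqrt( 6 ), sqrt (14 ),sqrt( 15),sqrt(17 ),99/4, 55,65.13 , 70]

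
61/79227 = 61/79227 = 0.00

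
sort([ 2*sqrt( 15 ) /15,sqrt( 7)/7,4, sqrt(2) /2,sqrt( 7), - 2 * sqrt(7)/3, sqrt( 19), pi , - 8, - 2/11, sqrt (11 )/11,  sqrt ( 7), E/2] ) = [ - 8 , - 2 *sqrt( 7)/3, - 2/11, sqrt( 11)/11,  sqrt( 7)/7, 2 * sqrt(15)/15,sqrt( 2) /2,E/2, sqrt( 7 ), sqrt ( 7) , pi,4,  sqrt(19)]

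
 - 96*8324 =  - 799104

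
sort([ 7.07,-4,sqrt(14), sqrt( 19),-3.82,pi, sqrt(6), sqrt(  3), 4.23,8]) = [ - 4, - 3.82,sqrt (3), sqrt ( 6 ), pi, sqrt( 14 ), 4.23,sqrt ( 19), 7.07, 8 ] 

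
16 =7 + 9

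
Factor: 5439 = 3^1*7^2*37^1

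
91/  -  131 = - 1+ 40/131 =- 0.69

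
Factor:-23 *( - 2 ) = 2^1 *23^1 = 46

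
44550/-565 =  -8910/113 = -78.85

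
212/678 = 106/339 = 0.31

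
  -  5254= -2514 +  - 2740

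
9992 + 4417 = 14409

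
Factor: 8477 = 7^2*173^1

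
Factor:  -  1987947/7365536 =  -  2^(-5)*3^2* 13^2*29^(- 1 ) * 1307^1*7937^( - 1)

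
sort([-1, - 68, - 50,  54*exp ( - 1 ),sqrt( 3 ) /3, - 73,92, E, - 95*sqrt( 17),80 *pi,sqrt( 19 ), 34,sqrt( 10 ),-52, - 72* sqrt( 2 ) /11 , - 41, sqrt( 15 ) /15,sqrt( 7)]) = [ - 95*sqrt( 17 ), - 73, - 68, - 52, - 50,  -  41,  -  72*sqrt( 2 )/11, - 1,  sqrt( 15)/15,sqrt( 3 )/3,sqrt( 7 ), E,sqrt ( 10), sqrt( 19),54*exp( - 1 ),34,92,80*pi ]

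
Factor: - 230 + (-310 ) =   -  2^2*3^3*5^1 =- 540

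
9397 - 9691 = - 294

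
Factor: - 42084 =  - 2^2 * 3^2* 7^1 * 167^1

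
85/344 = 85/344 = 0.25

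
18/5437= 18/5437  =  0.00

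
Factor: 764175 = 3^1*5^2*23^1*443^1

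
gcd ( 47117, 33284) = 53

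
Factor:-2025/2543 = - 3^4*5^2 * 2543^(- 1)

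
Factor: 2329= 17^1*137^1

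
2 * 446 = 892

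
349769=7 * 49967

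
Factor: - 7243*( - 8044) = 2^2* 2011^1 * 7243^1 =58262692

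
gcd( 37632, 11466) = 294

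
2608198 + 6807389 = 9415587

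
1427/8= 1427/8 =178.38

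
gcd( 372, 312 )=12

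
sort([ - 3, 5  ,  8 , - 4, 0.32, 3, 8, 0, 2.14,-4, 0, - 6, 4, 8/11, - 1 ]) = [ - 6, - 4, -4, - 3, -1, 0,0, 0.32 , 8/11 , 2.14 , 3,4 , 5, 8, 8]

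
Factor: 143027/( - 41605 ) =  - 5^ ( -1 )*53^( - 1 ) * 911^1 = - 911/265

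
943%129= 40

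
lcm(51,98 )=4998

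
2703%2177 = 526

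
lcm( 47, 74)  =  3478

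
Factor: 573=3^1*191^1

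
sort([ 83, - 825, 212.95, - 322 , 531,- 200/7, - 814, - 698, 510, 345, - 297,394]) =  [ - 825, - 814, - 698, - 322, - 297,-200/7 , 83, 212.95, 345,  394, 510,  531]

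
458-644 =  - 186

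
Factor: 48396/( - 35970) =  - 2^1* 5^( - 1)*11^( - 1 )*37^1  =  - 74/55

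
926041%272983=107092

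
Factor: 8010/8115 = 534/541 = 2^1*3^1*89^1*541^( - 1)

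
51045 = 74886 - 23841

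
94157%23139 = 1601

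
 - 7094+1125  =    -  5969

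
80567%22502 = 13061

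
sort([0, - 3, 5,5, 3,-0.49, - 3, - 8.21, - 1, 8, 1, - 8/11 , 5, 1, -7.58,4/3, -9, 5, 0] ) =[ - 9, - 8.21, - 7.58, - 3, - 3, - 1, - 8/11, - 0.49, 0, 0,  1 , 1, 4/3, 3, 5, 5,5,5, 8] 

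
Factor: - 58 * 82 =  -2^2*29^1*41^1 = -4756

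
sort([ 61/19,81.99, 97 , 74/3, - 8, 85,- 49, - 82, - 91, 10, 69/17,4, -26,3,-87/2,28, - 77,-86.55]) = [ - 91, - 86.55,- 82, - 77, - 49, - 87/2,-26, - 8, 3,61/19,  4, 69/17,10,74/3,28,81.99, 85, 97 ]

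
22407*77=1725339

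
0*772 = 0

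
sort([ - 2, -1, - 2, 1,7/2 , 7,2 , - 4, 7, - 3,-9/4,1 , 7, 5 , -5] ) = [ - 5, - 4, - 3, - 9/4, - 2, - 2 , - 1, 1,  1, 2 , 7/2,5 , 7,7,7] 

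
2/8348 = 1/4174 = 0.00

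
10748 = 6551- - 4197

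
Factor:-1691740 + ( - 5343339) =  - 23^1*305873^1 =- 7035079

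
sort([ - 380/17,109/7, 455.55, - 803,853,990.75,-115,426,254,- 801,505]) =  [  -  803, - 801, - 115, - 380/17,109/7,  254,426,455.55,505,853, 990.75]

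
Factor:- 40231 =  - 40231^1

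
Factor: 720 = 2^4*3^2*5^1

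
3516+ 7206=10722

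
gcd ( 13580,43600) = 20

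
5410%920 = 810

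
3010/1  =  3010 = 3010.00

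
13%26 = 13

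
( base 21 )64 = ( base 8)202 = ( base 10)130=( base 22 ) 5K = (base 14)94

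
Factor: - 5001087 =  - 3^1*7^2*13^1 * 2617^1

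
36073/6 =6012 +1/6 = 6012.17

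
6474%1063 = 96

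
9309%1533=111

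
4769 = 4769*1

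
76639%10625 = 2264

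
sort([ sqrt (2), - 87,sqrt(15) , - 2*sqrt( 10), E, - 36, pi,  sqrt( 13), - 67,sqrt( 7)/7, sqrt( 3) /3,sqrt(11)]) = [ - 87,-67,-36, - 2*sqrt(10), sqrt(7)/7 , sqrt(3)/3,  sqrt(2), E , pi, sqrt(11),sqrt ( 13 ),sqrt ( 15) ] 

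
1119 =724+395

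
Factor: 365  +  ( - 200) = 3^1*5^1*11^1 = 165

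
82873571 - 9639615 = 73233956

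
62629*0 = 0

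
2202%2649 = 2202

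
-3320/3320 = - 1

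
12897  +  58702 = 71599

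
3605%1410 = 785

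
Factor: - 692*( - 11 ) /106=2^1*11^1*53^( - 1 )*173^1= 3806/53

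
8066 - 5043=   3023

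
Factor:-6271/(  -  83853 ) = 3^( - 2 )*7^( - 1 )*11^(-3)*6271^1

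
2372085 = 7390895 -5018810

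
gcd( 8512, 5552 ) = 16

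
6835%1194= 865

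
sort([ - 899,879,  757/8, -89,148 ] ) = [ -899, - 89,757/8, 148,879 ] 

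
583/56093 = 583/56093 = 0.01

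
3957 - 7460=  -3503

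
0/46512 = 0 = 0.00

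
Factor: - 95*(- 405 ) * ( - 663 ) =-3^5*5^2 * 13^1 * 17^1*19^1 = - 25508925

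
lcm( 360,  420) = 2520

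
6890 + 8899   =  15789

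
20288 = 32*634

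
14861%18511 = 14861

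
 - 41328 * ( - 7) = 289296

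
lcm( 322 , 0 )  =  0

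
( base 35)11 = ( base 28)18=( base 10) 36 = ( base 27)19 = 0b100100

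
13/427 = 13/427= 0.03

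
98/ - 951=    -98/951 = - 0.10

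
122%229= 122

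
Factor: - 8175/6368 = - 2^( - 5 )*3^1*5^2*109^1*199^(-1 ) 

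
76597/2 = 38298 + 1/2 = 38298.50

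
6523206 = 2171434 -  - 4351772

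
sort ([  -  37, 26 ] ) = [ - 37,26 ]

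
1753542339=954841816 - -798700523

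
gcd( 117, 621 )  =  9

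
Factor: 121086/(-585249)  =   - 2^1*3^1*29^( - 1 ) = - 6/29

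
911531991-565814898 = 345717093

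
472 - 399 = 73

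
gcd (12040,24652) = 4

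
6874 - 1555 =5319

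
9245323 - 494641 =8750682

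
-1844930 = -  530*3481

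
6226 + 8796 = 15022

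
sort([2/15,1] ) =[ 2/15,  1 ]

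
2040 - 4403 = - 2363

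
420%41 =10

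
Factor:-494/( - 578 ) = 13^1*17^( - 2 )*19^1 = 247/289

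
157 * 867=136119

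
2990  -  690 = 2300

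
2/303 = 2/303 = 0.01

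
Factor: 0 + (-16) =- 2^4 = -16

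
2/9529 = 2/9529 = 0.00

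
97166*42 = 4080972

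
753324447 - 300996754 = 452327693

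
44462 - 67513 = -23051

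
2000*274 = 548000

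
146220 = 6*24370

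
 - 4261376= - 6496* 656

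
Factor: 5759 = 13^1* 443^1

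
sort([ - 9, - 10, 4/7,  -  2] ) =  [ -10, - 9, - 2, 4/7]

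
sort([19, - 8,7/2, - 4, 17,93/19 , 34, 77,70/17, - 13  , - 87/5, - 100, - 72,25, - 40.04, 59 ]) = [ - 100 ,  -  72, - 40.04, - 87/5, - 13,- 8, - 4,7/2 , 70/17,93/19 , 17, 19,25,34,59,77] 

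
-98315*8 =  - 786520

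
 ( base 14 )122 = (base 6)1014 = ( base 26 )8I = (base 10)226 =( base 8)342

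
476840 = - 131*( - 3640) 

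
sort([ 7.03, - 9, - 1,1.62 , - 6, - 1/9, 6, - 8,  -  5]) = [  -  9, - 8, -6,  -  5, - 1, - 1/9, 1.62 , 6,7.03]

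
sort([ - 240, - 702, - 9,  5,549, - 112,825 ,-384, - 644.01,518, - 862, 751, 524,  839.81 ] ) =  [ - 862,-702, -644.01, - 384,-240 ,  -  112, - 9,5, 518,  524,549 , 751,825, 839.81 ]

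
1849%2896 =1849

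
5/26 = 5/26 = 0.19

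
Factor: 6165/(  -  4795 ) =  - 3^2 * 7^( - 1) = - 9/7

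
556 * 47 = 26132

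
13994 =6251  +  7743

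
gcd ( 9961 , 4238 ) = 1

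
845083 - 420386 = 424697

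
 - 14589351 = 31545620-46134971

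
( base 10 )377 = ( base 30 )ch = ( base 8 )571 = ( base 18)12H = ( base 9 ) 458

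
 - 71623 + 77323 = 5700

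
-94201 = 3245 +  - 97446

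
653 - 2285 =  - 1632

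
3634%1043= 505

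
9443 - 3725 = 5718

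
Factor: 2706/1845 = 2^1 * 3^( - 1)* 5^( - 1) * 11^1  =  22/15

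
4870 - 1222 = 3648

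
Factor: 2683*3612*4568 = 2^5*3^1*7^1*43^1*571^1 * 2683^1 = 44268469728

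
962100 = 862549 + 99551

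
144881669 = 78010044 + 66871625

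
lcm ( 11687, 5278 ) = 163618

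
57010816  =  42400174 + 14610642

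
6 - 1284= - 1278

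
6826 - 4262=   2564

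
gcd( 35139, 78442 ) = 13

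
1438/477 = 1438/477 = 3.01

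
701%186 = 143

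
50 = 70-20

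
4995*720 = 3596400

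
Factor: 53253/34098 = 2^( - 1)*3^1 * 61^1 * 97^1*5683^( - 1 ) = 17751/11366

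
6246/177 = 2082/59 = 35.29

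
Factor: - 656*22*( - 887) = 2^5*11^1*41^1*887^1 = 12801184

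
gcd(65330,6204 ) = 94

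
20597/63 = 20597/63 = 326.94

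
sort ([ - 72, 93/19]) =[ - 72,  93/19 ]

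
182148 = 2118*86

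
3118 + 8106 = 11224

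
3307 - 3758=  - 451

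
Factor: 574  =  2^1*7^1 * 41^1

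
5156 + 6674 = 11830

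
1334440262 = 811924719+522515543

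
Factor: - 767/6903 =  - 1/9 = -3^( - 2)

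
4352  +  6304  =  10656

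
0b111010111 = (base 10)471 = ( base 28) gn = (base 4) 13113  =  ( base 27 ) hc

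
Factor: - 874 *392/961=- 2^4 *7^2*19^1*23^1 * 31^( - 2) =-  342608/961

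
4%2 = 0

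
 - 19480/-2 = 9740 + 0/1 = 9740.00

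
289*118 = 34102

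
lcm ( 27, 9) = 27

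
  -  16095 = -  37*435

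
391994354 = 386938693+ 5055661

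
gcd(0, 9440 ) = 9440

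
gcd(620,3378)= 2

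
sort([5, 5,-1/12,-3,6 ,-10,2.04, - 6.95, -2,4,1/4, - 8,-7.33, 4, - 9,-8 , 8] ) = [ - 10,  -  9,-8 , -8, - 7.33,  -  6.95, - 3 , - 2, - 1/12, 1/4,2.04,4, 4, 5 , 5 , 6,8]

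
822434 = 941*874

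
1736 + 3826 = 5562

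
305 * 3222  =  982710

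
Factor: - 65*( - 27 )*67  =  3^3*5^1*13^1 * 67^1 = 117585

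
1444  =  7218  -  5774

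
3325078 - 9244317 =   -  5919239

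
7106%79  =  75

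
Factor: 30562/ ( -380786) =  - 37^1*461^(-1) = - 37/461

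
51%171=51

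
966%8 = 6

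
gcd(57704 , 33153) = 1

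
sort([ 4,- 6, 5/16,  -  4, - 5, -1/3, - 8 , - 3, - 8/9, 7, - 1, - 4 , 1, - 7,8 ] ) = [ - 8,-7,  -  6,  -  5, - 4, - 4,  -  3, - 1, - 8/9, - 1/3 , 5/16,1, 4,7,8]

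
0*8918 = 0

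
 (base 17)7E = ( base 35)3s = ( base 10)133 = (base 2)10000101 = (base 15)8d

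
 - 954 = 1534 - 2488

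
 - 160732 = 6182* (  -  26)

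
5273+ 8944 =14217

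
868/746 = 1+61/373 = 1.16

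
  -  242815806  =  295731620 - 538547426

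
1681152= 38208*44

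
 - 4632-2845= -7477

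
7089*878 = 6224142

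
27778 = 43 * 646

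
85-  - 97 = 182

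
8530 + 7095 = 15625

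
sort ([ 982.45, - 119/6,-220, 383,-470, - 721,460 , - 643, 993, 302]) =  [-721,  -  643, - 470, - 220,-119/6,302, 383, 460,982.45, 993] 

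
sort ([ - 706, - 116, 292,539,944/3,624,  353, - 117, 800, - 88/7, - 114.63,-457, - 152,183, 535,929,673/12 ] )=[ - 706, - 457, - 152, - 117, - 116,-114.63, - 88/7, 673/12, 183, 292,944/3,353,535, 539, 624,800,929 ] 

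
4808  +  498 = 5306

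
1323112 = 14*94508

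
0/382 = 0 = 0.00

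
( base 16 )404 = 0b10000000100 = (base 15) 488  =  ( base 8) 2004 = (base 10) 1028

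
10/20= 1/2 = 0.50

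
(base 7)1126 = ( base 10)412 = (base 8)634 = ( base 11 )345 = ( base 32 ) cs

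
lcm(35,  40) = 280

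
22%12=10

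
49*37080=1816920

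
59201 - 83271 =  - 24070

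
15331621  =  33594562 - 18262941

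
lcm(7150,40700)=529100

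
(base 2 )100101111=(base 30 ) a3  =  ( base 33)96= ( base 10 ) 303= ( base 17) 10E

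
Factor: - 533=-13^1*41^1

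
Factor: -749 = -7^1 * 107^1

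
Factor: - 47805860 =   -  2^2*5^1*1493^1*1601^1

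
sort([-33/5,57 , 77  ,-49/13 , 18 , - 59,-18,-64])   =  [-64, - 59, - 18, - 33/5,-49/13,18, 57,77]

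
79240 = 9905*8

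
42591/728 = 58 + 367/728=58.50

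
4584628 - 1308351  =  3276277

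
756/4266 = 14/79 =0.18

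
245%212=33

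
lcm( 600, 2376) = 59400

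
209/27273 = 209/27273= 0.01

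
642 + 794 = 1436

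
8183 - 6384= 1799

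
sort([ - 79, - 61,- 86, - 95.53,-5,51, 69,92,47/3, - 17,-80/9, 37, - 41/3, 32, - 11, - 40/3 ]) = [- 95.53, -86, - 79, - 61, - 17, - 41/3,-40/3, - 11, - 80/9, - 5,47/3,32, 37, 51,69,92 ] 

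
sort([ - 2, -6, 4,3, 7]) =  [ - 6, - 2 , 3,  4,7]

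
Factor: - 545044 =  - 2^2*136261^1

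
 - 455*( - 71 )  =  32305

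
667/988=667/988 = 0.68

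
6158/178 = 34  +  53/89 = 34.60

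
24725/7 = 3532 + 1/7 =3532.14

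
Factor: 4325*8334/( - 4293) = - 2^1 * 3^(-2 )*5^2 *53^ (-1) * 173^1  *  463^1 = - 4004950/477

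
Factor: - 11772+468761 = 456989 =13^1 *35153^1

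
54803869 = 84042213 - 29238344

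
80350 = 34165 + 46185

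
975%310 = 45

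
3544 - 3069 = 475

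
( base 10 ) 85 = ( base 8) 125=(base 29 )2r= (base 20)45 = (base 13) 67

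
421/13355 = 421/13355 = 0.03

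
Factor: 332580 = 2^2*3^1*5^1 * 23^1*241^1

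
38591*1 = 38591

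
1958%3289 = 1958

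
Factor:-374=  - 2^1*11^1 * 17^1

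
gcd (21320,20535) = 5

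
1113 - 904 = 209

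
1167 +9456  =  10623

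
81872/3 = 81872/3 = 27290.67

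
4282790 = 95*45082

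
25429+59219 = 84648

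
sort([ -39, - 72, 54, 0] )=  [  -  72,-39, 0,54 ] 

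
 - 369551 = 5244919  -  5614470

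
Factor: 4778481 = 3^1*19^1*83833^1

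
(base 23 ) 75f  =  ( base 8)7371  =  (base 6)25425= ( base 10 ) 3833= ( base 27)56q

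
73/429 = 73/429 = 0.17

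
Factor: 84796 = 2^2*17^1*29^1*43^1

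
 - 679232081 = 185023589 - 864255670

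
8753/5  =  8753/5 = 1750.60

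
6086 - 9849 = - 3763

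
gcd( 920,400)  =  40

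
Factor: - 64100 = - 2^2*5^2*641^1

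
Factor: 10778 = 2^1*17^1*317^1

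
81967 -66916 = 15051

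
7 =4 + 3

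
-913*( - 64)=58432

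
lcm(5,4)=20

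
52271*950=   49657450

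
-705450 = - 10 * 70545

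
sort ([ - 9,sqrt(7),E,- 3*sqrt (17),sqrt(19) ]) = [ - 3*sqrt( 17), - 9, sqrt ( 7),E,sqrt(19 )] 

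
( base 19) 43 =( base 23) 3a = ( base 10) 79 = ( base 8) 117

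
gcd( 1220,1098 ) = 122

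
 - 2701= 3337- 6038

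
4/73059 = 4/73059 = 0.00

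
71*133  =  9443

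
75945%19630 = 17055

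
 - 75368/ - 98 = 37684/49  =  769.06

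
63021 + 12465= 75486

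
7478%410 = 98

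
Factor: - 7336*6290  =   - 2^4 * 5^1*7^1*17^1*37^1*131^1=-46143440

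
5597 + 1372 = 6969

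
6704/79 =84 + 68/79= 84.86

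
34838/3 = 11612 + 2/3 = 11612.67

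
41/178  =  41/178 = 0.23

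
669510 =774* 865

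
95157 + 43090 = 138247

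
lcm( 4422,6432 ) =70752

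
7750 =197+7553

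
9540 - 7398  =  2142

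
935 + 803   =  1738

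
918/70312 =27/2068  =  0.01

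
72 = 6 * 12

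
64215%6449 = 6174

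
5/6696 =5/6696= 0.00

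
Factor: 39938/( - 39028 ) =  - 2^( - 1 )  *11^ ( - 1 )*19^1*887^( - 1 )*1051^1   =  - 19969/19514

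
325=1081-756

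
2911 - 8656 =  - 5745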